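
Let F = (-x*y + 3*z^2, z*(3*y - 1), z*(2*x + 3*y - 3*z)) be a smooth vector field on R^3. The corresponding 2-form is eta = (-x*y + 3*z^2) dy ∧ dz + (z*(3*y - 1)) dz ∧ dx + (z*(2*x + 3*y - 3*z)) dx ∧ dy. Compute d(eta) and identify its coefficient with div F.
d(eta) = (2*x + 2*y - 3*z) dx ∧ dy ∧ dz; div F = 2*x + 2*y - 3*z

For a 2-form in R^3 of the form above, applying d gives a 3-form with coefficient ∂P/∂x + ∂Q/∂y + ∂R/∂z:
  ∂P/∂x = -y
  ∂Q/∂y = 3*z
  ∂R/∂z = 2*x + 3*y - 6*z
Sum = 2*x + 2*y - 3*z, which is exactly div F.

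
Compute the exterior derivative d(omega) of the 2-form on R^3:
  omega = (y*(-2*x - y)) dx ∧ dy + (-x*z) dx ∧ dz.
d(omega) = 0

For a 2-form omega = sum_{i<j} g_{ij} dx_i ∧ dx_j, the exterior derivative is
  d(omega) = sum_{i<j} d(g_{ij}) ∧ dx_i ∧ dx_j = sum_{i<j, k} (∂g_{ij}/∂x_k) dx_k ∧ dx_i ∧ dx_j.
Expand each term, using dx_k ∧ dx_i ∧ dx_j = sgn(permutation) dx_{(a)} ∧ dx_{(b)} ∧ dx_{(c)} with (a < b < c) sorted:

Collecting like 3-forms: d(omega) = 0.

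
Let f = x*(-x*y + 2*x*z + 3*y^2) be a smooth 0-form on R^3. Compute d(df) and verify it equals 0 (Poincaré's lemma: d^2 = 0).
d(df) = 0

Step 1: df = sum_i (∂f/∂x_i) dx_i = (-2*x*y + 4*x*z + 3*y^2) dx + (x*(-x + 6*y)) dy + (2*x^2) dz.
Step 2: Apply d again. Using the 1-form formula, the coefficient of dx ∧ dy in d(df) is ∂^2 f/∂x ∂y - ∂^2 f/∂y ∂x = (-2*x + 6*y) - (-2*x + 6*y) = 0 (equality of mixed partials for smooth f).
Similarly for dx ∧ dz and dy ∧ dz — all coefficients vanish. So d(df) = 0.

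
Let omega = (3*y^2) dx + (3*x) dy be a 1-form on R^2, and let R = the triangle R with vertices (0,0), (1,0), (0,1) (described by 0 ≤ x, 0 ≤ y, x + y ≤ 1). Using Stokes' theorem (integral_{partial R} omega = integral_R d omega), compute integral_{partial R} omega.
integral_(partial R) omega = 1/2

Stokes: integral_partial_R omega = integral_R d omega with d omega = (∂Q/∂x - ∂P/∂y) dx ∧ dy.
  ∂Q/∂x = 3
  ∂P/∂y = 6*y
  integrand = ∂Q/∂x - ∂P/∂y = 3 - 6*y.
Integrating over R: integral_0^1 integral_0^{1-x} (3 - 6*y) dy dx = 1/2.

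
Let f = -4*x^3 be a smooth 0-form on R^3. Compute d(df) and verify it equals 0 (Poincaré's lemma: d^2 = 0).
d(df) = 0

Step 1: df = sum_i (∂f/∂x_i) dx_i = (-12*x^2) dx + (0) dy + (0) dz.
Step 2: Apply d again. Using the 1-form formula, the coefficient of dx ∧ dy in d(df) is ∂^2 f/∂x ∂y - ∂^2 f/∂y ∂x = (0) - (0) = 0 (equality of mixed partials for smooth f).
Similarly for dx ∧ dz and dy ∧ dz — all coefficients vanish. So d(df) = 0.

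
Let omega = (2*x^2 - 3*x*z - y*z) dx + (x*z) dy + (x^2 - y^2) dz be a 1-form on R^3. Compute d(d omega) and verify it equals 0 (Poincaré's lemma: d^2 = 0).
d(d omega) = 0

Step 1: d omega = sum_{i<j} (∂f_j/∂x_i - ∂f_i/∂x_j) dx_i ∧ dx_j:
  coeff of dx ∧ dy: 2*z
  coeff of dx ∧ dz: 5*x + y
  coeff of dy ∧ dz: -x - 2*y
Step 2: Apply d again to each 2-form coefficient. The only possible 3-form in R^3 is dx ∧ dy ∧ dz, with coefficient
  ∂(coeff of dy∧dz)/∂x - ∂(coeff of dx∧dz)/∂y + ∂(coeff of dx∧dy)/∂z
  = ∂/∂x (-x - 2*y) - ∂/∂y (5*x + y) + ∂/∂z (2*z).
Each of these terms simplifies to sums of mixed partials that cancel in pairs. The result is 0 (by equality of mixed partials for smooth functions — Schwarz / Clairaut).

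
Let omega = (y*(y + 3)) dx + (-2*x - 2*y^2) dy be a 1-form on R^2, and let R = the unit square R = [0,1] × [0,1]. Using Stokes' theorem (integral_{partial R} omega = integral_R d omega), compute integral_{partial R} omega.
integral_(partial R) omega = -6

Stokes: integral_partial_R omega = integral_R d omega with d omega = (∂Q/∂x - ∂P/∂y) dx ∧ dy.
  ∂Q/∂x = -2
  ∂P/∂y = 2*y + 3
  integrand = ∂Q/∂x - ∂P/∂y = -2*y - 5.
Integrating over R: integral_0^1 integral_0^1 (-2*y - 5) dx dy = -6.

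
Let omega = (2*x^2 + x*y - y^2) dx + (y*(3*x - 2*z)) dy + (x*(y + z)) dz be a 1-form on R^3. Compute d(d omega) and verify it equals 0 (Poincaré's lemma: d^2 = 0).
d(d omega) = 0

Step 1: d omega = sum_{i<j} (∂f_j/∂x_i - ∂f_i/∂x_j) dx_i ∧ dx_j:
  coeff of dx ∧ dy: -x + 5*y
  coeff of dx ∧ dz: y + z
  coeff of dy ∧ dz: x + 2*y
Step 2: Apply d again to each 2-form coefficient. The only possible 3-form in R^3 is dx ∧ dy ∧ dz, with coefficient
  ∂(coeff of dy∧dz)/∂x - ∂(coeff of dx∧dz)/∂y + ∂(coeff of dx∧dy)/∂z
  = ∂/∂x (x + 2*y) - ∂/∂y (y + z) + ∂/∂z (-x + 5*y).
Each of these terms simplifies to sums of mixed partials that cancel in pairs. The result is 0 (by equality of mixed partials for smooth functions — Schwarz / Clairaut).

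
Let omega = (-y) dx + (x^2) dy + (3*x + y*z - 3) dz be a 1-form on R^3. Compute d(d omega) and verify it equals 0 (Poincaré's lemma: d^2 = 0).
d(d omega) = 0

Step 1: d omega = sum_{i<j} (∂f_j/∂x_i - ∂f_i/∂x_j) dx_i ∧ dx_j:
  coeff of dx ∧ dy: 2*x + 1
  coeff of dx ∧ dz: 3
  coeff of dy ∧ dz: z
Step 2: Apply d again to each 2-form coefficient. The only possible 3-form in R^3 is dx ∧ dy ∧ dz, with coefficient
  ∂(coeff of dy∧dz)/∂x - ∂(coeff of dx∧dz)/∂y + ∂(coeff of dx∧dy)/∂z
  = ∂/∂x (z) - ∂/∂y (3) + ∂/∂z (2*x + 1).
Each of these terms simplifies to sums of mixed partials that cancel in pairs. The result is 0 (by equality of mixed partials for smooth functions — Schwarz / Clairaut).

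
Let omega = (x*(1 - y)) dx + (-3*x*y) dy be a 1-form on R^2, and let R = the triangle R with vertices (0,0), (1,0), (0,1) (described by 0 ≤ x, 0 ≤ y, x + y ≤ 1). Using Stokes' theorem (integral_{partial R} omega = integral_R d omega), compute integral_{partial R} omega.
integral_(partial R) omega = -1/3

Stokes: integral_partial_R omega = integral_R d omega with d omega = (∂Q/∂x - ∂P/∂y) dx ∧ dy.
  ∂Q/∂x = -3*y
  ∂P/∂y = -x
  integrand = ∂Q/∂x - ∂P/∂y = x - 3*y.
Integrating over R: integral_0^1 integral_0^{1-x} (x - 3*y) dy dx = -1/3.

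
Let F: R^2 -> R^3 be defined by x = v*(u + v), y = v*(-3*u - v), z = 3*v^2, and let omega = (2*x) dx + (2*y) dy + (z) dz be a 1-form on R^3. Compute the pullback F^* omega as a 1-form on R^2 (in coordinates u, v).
F^* omega = (v^2*(20*u + 8*v)) du + (2*v*(10*u^2 + 12*u*v + 13*v^2)) dv

Using F^*(f dg) = (f ∘ F) d(g ∘ F), substitute each coordinate x_i by F_i(u, v) in f_i, and replace dx_i by d F_i = (∂F_i/∂u) du + (∂F_i/∂v) dv.
  For the x component: f_1(F) = 2*v*(u + v); d F_1 = (v) du + (u + 2*v) dv
  For the y component: f_2(F) = 2*v*(-3*u - v); d F_2 = (-3*v) du + (-3*u - 2*v) dv
  For the z component: f_3(F) = 3*v^2; d F_3 = (0) du + (6*v) dv
Combining and collecting du, dv coefficients:
  coeff of du: v^2*(20*u + 8*v)
  coeff of dv: 2*v*(10*u^2 + 12*u*v + 13*v^2)
F^* omega = (v^2*(20*u + 8*v)) du + (2*v*(10*u^2 + 12*u*v + 13*v^2)) dv.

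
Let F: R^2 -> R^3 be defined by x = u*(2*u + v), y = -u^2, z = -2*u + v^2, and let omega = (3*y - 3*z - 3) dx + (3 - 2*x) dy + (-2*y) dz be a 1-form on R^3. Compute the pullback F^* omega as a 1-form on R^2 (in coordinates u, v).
F^* omega = (-4*u^3 + u^2*v + 20*u^2 - 12*u*v^2 + 6*u*v - 18*u - 3*v^3 - 3*v) du + (u*(-3*u^2 + 4*u*v + 6*u - 3*v^2 - 3)) dv

Using F^*(f dg) = (f ∘ F) d(g ∘ F), substitute each coordinate x_i by F_i(u, v) in f_i, and replace dx_i by d F_i = (∂F_i/∂u) du + (∂F_i/∂v) dv.
  For the x component: f_1(F) = -3*u^2 + 6*u - 3*v^2 - 3; d F_1 = (4*u + v) du + (u) dv
  For the y component: f_2(F) = -4*u^2 - 2*u*v + 3; d F_2 = (-2*u) du + (0) dv
  For the z component: f_3(F) = 2*u^2; d F_3 = (-2) du + (2*v) dv
Combining and collecting du, dv coefficients:
  coeff of du: -4*u^3 + u^2*v + 20*u^2 - 12*u*v^2 + 6*u*v - 18*u - 3*v^3 - 3*v
  coeff of dv: u*(-3*u^2 + 4*u*v + 6*u - 3*v^2 - 3)
F^* omega = (-4*u^3 + u^2*v + 20*u^2 - 12*u*v^2 + 6*u*v - 18*u - 3*v^3 - 3*v) du + (u*(-3*u^2 + 4*u*v + 6*u - 3*v^2 - 3)) dv.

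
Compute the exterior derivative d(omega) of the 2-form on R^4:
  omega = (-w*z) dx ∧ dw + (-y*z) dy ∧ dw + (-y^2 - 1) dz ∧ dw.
d(omega) = (w) dx ∧ dz ∧ dw + (-y) dy ∧ dz ∧ dw

For a 2-form omega = sum_{i<j} g_{ij} dx_i ∧ dx_j, the exterior derivative is
  d(omega) = sum_{i<j} d(g_{ij}) ∧ dx_i ∧ dx_j = sum_{i<j, k} (∂g_{ij}/∂x_k) dx_k ∧ dx_i ∧ dx_j.
Expand each term, using dx_k ∧ dx_i ∧ dx_j = sgn(permutation) dx_{(a)} ∧ dx_{(b)} ∧ dx_{(c)} with (a < b < c) sorted:
  d(-w*z) includes (∂/∂z)(-w*z) dz = (-w) dz, which multiplied by dx ∧ dw gives (w) dx ∧ dz ∧ dw
  d(-y*z) includes (∂/∂z)(-y*z) dz = (-y) dz, which multiplied by dy ∧ dw gives (y) dy ∧ dz ∧ dw
  d(-y^2 - 1) includes (∂/∂y)(-y^2 - 1) dy = (-2*y) dy, which multiplied by dz ∧ dw gives (-2*y) dy ∧ dz ∧ dw
Collecting like 3-forms: d(omega) = (w) dx ∧ dz ∧ dw + (-y) dy ∧ dz ∧ dw.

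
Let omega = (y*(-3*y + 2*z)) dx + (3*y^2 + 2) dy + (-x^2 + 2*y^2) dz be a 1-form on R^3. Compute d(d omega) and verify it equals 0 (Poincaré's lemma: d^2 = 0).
d(d omega) = 0

Step 1: d omega = sum_{i<j} (∂f_j/∂x_i - ∂f_i/∂x_j) dx_i ∧ dx_j:
  coeff of dx ∧ dy: 6*y - 2*z
  coeff of dx ∧ dz: -2*x - 2*y
  coeff of dy ∧ dz: 4*y
Step 2: Apply d again to each 2-form coefficient. The only possible 3-form in R^3 is dx ∧ dy ∧ dz, with coefficient
  ∂(coeff of dy∧dz)/∂x - ∂(coeff of dx∧dz)/∂y + ∂(coeff of dx∧dy)/∂z
  = ∂/∂x (4*y) - ∂/∂y (-2*x - 2*y) + ∂/∂z (6*y - 2*z).
Each of these terms simplifies to sums of mixed partials that cancel in pairs. The result is 0 (by equality of mixed partials for smooth functions — Schwarz / Clairaut).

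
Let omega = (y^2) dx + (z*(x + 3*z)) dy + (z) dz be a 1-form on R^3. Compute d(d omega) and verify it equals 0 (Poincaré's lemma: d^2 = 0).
d(d omega) = 0

Step 1: d omega = sum_{i<j} (∂f_j/∂x_i - ∂f_i/∂x_j) dx_i ∧ dx_j:
  coeff of dx ∧ dy: -2*y + z
  coeff of dx ∧ dz: 0
  coeff of dy ∧ dz: -x - 6*z
Step 2: Apply d again to each 2-form coefficient. The only possible 3-form in R^3 is dx ∧ dy ∧ dz, with coefficient
  ∂(coeff of dy∧dz)/∂x - ∂(coeff of dx∧dz)/∂y + ∂(coeff of dx∧dy)/∂z
  = ∂/∂x (-x - 6*z) - ∂/∂y (0) + ∂/∂z (-2*y + z).
Each of these terms simplifies to sums of mixed partials that cancel in pairs. The result is 0 (by equality of mixed partials for smooth functions — Schwarz / Clairaut).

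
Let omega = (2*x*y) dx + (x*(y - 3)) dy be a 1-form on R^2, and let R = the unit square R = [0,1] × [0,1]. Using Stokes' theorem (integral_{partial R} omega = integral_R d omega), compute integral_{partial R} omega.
integral_(partial R) omega = -7/2

Stokes: integral_partial_R omega = integral_R d omega with d omega = (∂Q/∂x - ∂P/∂y) dx ∧ dy.
  ∂Q/∂x = y - 3
  ∂P/∂y = 2*x
  integrand = ∂Q/∂x - ∂P/∂y = -2*x + y - 3.
Integrating over R: integral_0^1 integral_0^1 (-2*x + y - 3) dx dy = -7/2.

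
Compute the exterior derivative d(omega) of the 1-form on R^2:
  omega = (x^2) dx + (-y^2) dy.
d(omega) = 0

For a 1-form omega = sum_i f_i dx_i, the exterior derivative is
  d(omega) = sum_{i < j} (∂f_j/∂x_i - ∂f_i/∂x_j) dx_i ∧ dx_j.

Assembling: d(omega) = 0.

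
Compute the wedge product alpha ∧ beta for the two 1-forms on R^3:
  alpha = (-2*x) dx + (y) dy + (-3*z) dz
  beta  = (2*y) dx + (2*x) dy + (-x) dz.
alpha ∧ beta = (-4*x^2 - 2*y^2) dx ∧ dy + (2*x^2 + 6*y*z) dx ∧ dz + (x*(-y + 6*z)) dy ∧ dz

Distribute the wedge, using dx_i ∧ dx_j = -dx_j ∧ dx_i and dx_i ∧ dx_i = 0. For each pair (i, j) with i < j, the coefficient of dx_i ∧ dx_j in alpha ∧ beta is (alpha_i * beta_j - alpha_j * beta_i). Collecting: alpha ∧ beta = (-4*x^2 - 2*y^2) dx ∧ dy + (2*x^2 + 6*y*z) dx ∧ dz + (x*(-y + 6*z)) dy ∧ dz.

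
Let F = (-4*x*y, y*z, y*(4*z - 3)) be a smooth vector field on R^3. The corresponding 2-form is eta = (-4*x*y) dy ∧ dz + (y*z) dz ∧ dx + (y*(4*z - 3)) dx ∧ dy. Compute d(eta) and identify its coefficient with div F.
d(eta) = (z) dx ∧ dy ∧ dz; div F = z

For a 2-form in R^3 of the form above, applying d gives a 3-form with coefficient ∂P/∂x + ∂Q/∂y + ∂R/∂z:
  ∂P/∂x = -4*y
  ∂Q/∂y = z
  ∂R/∂z = 4*y
Sum = z, which is exactly div F.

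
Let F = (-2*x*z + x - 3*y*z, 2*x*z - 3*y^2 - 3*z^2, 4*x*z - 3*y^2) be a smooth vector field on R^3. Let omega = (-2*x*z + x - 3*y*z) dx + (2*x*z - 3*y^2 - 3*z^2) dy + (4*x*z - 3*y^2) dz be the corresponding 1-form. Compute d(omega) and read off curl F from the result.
d(omega) = (-2*x - 6*y + 6*z) dy ∧ dz + (-2*x - 3*y - 4*z) dz ∧ dx + (5*z) dx ∧ dy; curl F = (-2*x - 6*y + 6*z, -2*x - 3*y - 4*z, 5*z)

d omega = sum_{i<j} (∂f_j/∂x_i - ∂f_i/∂x_j) dx_i ∧ dx_j. Under the identification (dy ∧ dz, dz ∧ dx, dx ∧ dy) ↔ (e_x, e_y, e_z), the coefficients are exactly the components of curl F. Compute:
  ∂R/∂y - ∂Q/∂z = (-6*y) - (2*x - 6*z) = -2*x - 6*y + 6*z
  ∂P/∂z - ∂R/∂x = (-2*x - 3*y) - (4*z) = -2*x - 3*y - 4*z
  ∂Q/∂x - ∂P/∂y = (2*z) - (-3*z) = 5*z.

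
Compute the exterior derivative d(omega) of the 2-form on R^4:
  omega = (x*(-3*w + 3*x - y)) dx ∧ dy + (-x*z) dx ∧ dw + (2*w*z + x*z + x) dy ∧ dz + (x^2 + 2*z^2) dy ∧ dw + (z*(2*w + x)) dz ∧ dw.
d(omega) = (-x) dx ∧ dy ∧ dw + (x + z) dx ∧ dz ∧ dw + (z + 1) dx ∧ dy ∧ dz + (-2*z) dy ∧ dz ∧ dw

For a 2-form omega = sum_{i<j} g_{ij} dx_i ∧ dx_j, the exterior derivative is
  d(omega) = sum_{i<j} d(g_{ij}) ∧ dx_i ∧ dx_j = sum_{i<j, k} (∂g_{ij}/∂x_k) dx_k ∧ dx_i ∧ dx_j.
Expand each term, using dx_k ∧ dx_i ∧ dx_j = sgn(permutation) dx_{(a)} ∧ dx_{(b)} ∧ dx_{(c)} with (a < b < c) sorted:
  d(x*(-3*w + 3*x - y)) includes (∂/∂w)(x*(-3*w + 3*x - y)) dw = (-3*x) dw, which multiplied by dx ∧ dy gives (-3*x) dx ∧ dy ∧ dw
  d(-x*z) includes (∂/∂z)(-x*z) dz = (-x) dz, which multiplied by dx ∧ dw gives (x) dx ∧ dz ∧ dw
  d(2*w*z + x*z + x) includes (∂/∂x)(2*w*z + x*z + x) dx = (z + 1) dx, which multiplied by dy ∧ dz gives (z + 1) dx ∧ dy ∧ dz
  d(2*w*z + x*z + x) includes (∂/∂w)(2*w*z + x*z + x) dw = (2*z) dw, which multiplied by dy ∧ dz gives (2*z) dy ∧ dz ∧ dw
  d(x^2 + 2*z^2) includes (∂/∂x)(x^2 + 2*z^2) dx = (2*x) dx, which multiplied by dy ∧ dw gives (2*x) dx ∧ dy ∧ dw
  d(x^2 + 2*z^2) includes (∂/∂z)(x^2 + 2*z^2) dz = (4*z) dz, which multiplied by dy ∧ dw gives (-4*z) dy ∧ dz ∧ dw
  d(z*(2*w + x)) includes (∂/∂x)(z*(2*w + x)) dx = (z) dx, which multiplied by dz ∧ dw gives (z) dx ∧ dz ∧ dw
Collecting like 3-forms: d(omega) = (-x) dx ∧ dy ∧ dw + (x + z) dx ∧ dz ∧ dw + (z + 1) dx ∧ dy ∧ dz + (-2*z) dy ∧ dz ∧ dw.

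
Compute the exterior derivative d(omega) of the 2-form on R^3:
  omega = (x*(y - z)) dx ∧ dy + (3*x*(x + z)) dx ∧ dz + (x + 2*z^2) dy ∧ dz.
d(omega) = (1 - x) dx ∧ dy ∧ dz

For a 2-form omega = sum_{i<j} g_{ij} dx_i ∧ dx_j, the exterior derivative is
  d(omega) = sum_{i<j} d(g_{ij}) ∧ dx_i ∧ dx_j = sum_{i<j, k} (∂g_{ij}/∂x_k) dx_k ∧ dx_i ∧ dx_j.
Expand each term, using dx_k ∧ dx_i ∧ dx_j = sgn(permutation) dx_{(a)} ∧ dx_{(b)} ∧ dx_{(c)} with (a < b < c) sorted:
  d(x*(y - z)) includes (∂/∂z)(x*(y - z)) dz = (-x) dz, which multiplied by dx ∧ dy gives (-x) dx ∧ dy ∧ dz
  d(x + 2*z^2) includes (∂/∂x)(x + 2*z^2) dx = (1) dx, which multiplied by dy ∧ dz gives (1) dx ∧ dy ∧ dz
Collecting like 3-forms: d(omega) = (1 - x) dx ∧ dy ∧ dz.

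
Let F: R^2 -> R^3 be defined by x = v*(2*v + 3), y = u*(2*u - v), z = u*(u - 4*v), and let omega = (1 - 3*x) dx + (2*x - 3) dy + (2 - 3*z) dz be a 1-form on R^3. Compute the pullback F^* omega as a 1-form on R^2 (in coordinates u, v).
F^* omega = (-6*u^3 + 36*u^2*v - 32*u*v^2 + 24*u*v - 8*u - 4*v^3 - 6*v^2 - 5*v) du + (12*u^3 - 48*u^2*v - 4*u*v^2 - 6*u*v - 5*u - 24*v^3 - 54*v^2 - 23*v + 3) dv

Using F^*(f dg) = (f ∘ F) d(g ∘ F), substitute each coordinate x_i by F_i(u, v) in f_i, and replace dx_i by d F_i = (∂F_i/∂u) du + (∂F_i/∂v) dv.
  For the x component: f_1(F) = -6*v^2 - 9*v + 1; d F_1 = (0) du + (4*v + 3) dv
  For the y component: f_2(F) = 4*v^2 + 6*v - 3; d F_2 = (4*u - v) du + (-u) dv
  For the z component: f_3(F) = -3*u^2 + 12*u*v + 2; d F_3 = (2*u - 4*v) du + (-4*u) dv
Combining and collecting du, dv coefficients:
  coeff of du: -6*u^3 + 36*u^2*v - 32*u*v^2 + 24*u*v - 8*u - 4*v^3 - 6*v^2 - 5*v
  coeff of dv: 12*u^3 - 48*u^2*v - 4*u*v^2 - 6*u*v - 5*u - 24*v^3 - 54*v^2 - 23*v + 3
F^* omega = (-6*u^3 + 36*u^2*v - 32*u*v^2 + 24*u*v - 8*u - 4*v^3 - 6*v^2 - 5*v) du + (12*u^3 - 48*u^2*v - 4*u*v^2 - 6*u*v - 5*u - 24*v^3 - 54*v^2 - 23*v + 3) dv.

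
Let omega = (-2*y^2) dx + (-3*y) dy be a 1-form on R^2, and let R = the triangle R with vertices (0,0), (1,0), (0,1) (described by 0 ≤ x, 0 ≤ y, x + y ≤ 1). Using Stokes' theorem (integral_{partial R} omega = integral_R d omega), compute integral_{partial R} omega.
integral_(partial R) omega = 2/3

Stokes: integral_partial_R omega = integral_R d omega with d omega = (∂Q/∂x - ∂P/∂y) dx ∧ dy.
  ∂Q/∂x = 0
  ∂P/∂y = -4*y
  integrand = ∂Q/∂x - ∂P/∂y = 4*y.
Integrating over R: integral_0^1 integral_0^{1-x} (4*y) dy dx = 2/3.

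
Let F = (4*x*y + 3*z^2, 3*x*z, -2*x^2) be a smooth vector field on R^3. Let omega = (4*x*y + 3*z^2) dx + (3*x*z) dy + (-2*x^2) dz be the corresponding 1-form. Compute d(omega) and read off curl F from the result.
d(omega) = (-3*x) dy ∧ dz + (4*x + 6*z) dz ∧ dx + (-4*x + 3*z) dx ∧ dy; curl F = (-3*x, 4*x + 6*z, -4*x + 3*z)

d omega = sum_{i<j} (∂f_j/∂x_i - ∂f_i/∂x_j) dx_i ∧ dx_j. Under the identification (dy ∧ dz, dz ∧ dx, dx ∧ dy) ↔ (e_x, e_y, e_z), the coefficients are exactly the components of curl F. Compute:
  ∂R/∂y - ∂Q/∂z = (0) - (3*x) = -3*x
  ∂P/∂z - ∂R/∂x = (6*z) - (-4*x) = 4*x + 6*z
  ∂Q/∂x - ∂P/∂y = (3*z) - (4*x) = -4*x + 3*z.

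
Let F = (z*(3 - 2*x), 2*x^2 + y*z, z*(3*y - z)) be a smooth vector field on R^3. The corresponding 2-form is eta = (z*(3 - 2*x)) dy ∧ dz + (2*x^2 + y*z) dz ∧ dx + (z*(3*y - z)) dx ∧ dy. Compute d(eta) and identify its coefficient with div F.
d(eta) = (3*y - 3*z) dx ∧ dy ∧ dz; div F = 3*y - 3*z

For a 2-form in R^3 of the form above, applying d gives a 3-form with coefficient ∂P/∂x + ∂Q/∂y + ∂R/∂z:
  ∂P/∂x = -2*z
  ∂Q/∂y = z
  ∂R/∂z = 3*y - 2*z
Sum = 3*y - 3*z, which is exactly div F.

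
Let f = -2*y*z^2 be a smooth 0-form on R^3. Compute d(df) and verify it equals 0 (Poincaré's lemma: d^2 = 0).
d(df) = 0

Step 1: df = sum_i (∂f/∂x_i) dx_i = (0) dx + (-2*z^2) dy + (-4*y*z) dz.
Step 2: Apply d again. Using the 1-form formula, the coefficient of dx ∧ dy in d(df) is ∂^2 f/∂x ∂y - ∂^2 f/∂y ∂x = (0) - (0) = 0 (equality of mixed partials for smooth f).
Similarly for dx ∧ dz and dy ∧ dz — all coefficients vanish. So d(df) = 0.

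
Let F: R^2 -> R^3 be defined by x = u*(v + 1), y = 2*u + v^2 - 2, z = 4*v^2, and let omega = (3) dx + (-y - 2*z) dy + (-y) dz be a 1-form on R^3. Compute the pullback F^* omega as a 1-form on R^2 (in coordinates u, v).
F^* omega = (-4*u - 18*v^2 + 3*v + 7) du + (-20*u*v + 3*u - 26*v^3 + 20*v) dv

Using F^*(f dg) = (f ∘ F) d(g ∘ F), substitute each coordinate x_i by F_i(u, v) in f_i, and replace dx_i by d F_i = (∂F_i/∂u) du + (∂F_i/∂v) dv.
  For the x component: f_1(F) = 3; d F_1 = (v + 1) du + (u) dv
  For the y component: f_2(F) = -2*u - 9*v^2 + 2; d F_2 = (2) du + (2*v) dv
  For the z component: f_3(F) = -2*u - v^2 + 2; d F_3 = (0) du + (8*v) dv
Combining and collecting du, dv coefficients:
  coeff of du: -4*u - 18*v^2 + 3*v + 7
  coeff of dv: -20*u*v + 3*u - 26*v^3 + 20*v
F^* omega = (-4*u - 18*v^2 + 3*v + 7) du + (-20*u*v + 3*u - 26*v^3 + 20*v) dv.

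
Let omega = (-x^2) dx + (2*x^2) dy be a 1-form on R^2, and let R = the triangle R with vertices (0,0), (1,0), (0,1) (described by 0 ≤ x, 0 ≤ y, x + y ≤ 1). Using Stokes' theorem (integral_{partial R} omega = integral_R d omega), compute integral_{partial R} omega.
integral_(partial R) omega = 2/3

Stokes: integral_partial_R omega = integral_R d omega with d omega = (∂Q/∂x - ∂P/∂y) dx ∧ dy.
  ∂Q/∂x = 4*x
  ∂P/∂y = 0
  integrand = ∂Q/∂x - ∂P/∂y = 4*x.
Integrating over R: integral_0^1 integral_0^{1-x} (4*x) dy dx = 2/3.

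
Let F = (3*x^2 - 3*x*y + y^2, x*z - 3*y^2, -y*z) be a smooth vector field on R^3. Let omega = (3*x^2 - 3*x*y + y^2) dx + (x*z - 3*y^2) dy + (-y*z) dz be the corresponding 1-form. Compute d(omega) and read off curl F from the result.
d(omega) = (-x - z) dy ∧ dz + (0) dz ∧ dx + (3*x - 2*y + z) dx ∧ dy; curl F = (-x - z, 0, 3*x - 2*y + z)

d omega = sum_{i<j} (∂f_j/∂x_i - ∂f_i/∂x_j) dx_i ∧ dx_j. Under the identification (dy ∧ dz, dz ∧ dx, dx ∧ dy) ↔ (e_x, e_y, e_z), the coefficients are exactly the components of curl F. Compute:
  ∂R/∂y - ∂Q/∂z = (-z) - (x) = -x - z
  ∂P/∂z - ∂R/∂x = (0) - (0) = 0
  ∂Q/∂x - ∂P/∂y = (z) - (-3*x + 2*y) = 3*x - 2*y + z.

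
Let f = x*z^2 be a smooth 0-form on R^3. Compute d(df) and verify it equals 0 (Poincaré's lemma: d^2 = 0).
d(df) = 0

Step 1: df = sum_i (∂f/∂x_i) dx_i = (z^2) dx + (0) dy + (2*x*z) dz.
Step 2: Apply d again. Using the 1-form formula, the coefficient of dx ∧ dy in d(df) is ∂^2 f/∂x ∂y - ∂^2 f/∂y ∂x = (0) - (0) = 0 (equality of mixed partials for smooth f).
Similarly for dx ∧ dz and dy ∧ dz — all coefficients vanish. So d(df) = 0.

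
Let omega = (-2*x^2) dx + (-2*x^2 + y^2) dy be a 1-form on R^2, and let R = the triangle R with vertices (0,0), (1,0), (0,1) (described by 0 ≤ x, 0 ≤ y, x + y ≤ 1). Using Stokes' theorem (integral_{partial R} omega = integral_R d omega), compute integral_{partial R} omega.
integral_(partial R) omega = -2/3

Stokes: integral_partial_R omega = integral_R d omega with d omega = (∂Q/∂x - ∂P/∂y) dx ∧ dy.
  ∂Q/∂x = -4*x
  ∂P/∂y = 0
  integrand = ∂Q/∂x - ∂P/∂y = -4*x.
Integrating over R: integral_0^1 integral_0^{1-x} (-4*x) dy dx = -2/3.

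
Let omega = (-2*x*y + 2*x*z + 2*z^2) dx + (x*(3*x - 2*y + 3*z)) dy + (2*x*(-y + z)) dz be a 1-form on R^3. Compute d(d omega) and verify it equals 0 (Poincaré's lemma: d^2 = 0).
d(d omega) = 0

Step 1: d omega = sum_{i<j} (∂f_j/∂x_i - ∂f_i/∂x_j) dx_i ∧ dx_j:
  coeff of dx ∧ dy: 8*x - 2*y + 3*z
  coeff of dx ∧ dz: -2*x - 2*y - 2*z
  coeff of dy ∧ dz: -5*x
Step 2: Apply d again to each 2-form coefficient. The only possible 3-form in R^3 is dx ∧ dy ∧ dz, with coefficient
  ∂(coeff of dy∧dz)/∂x - ∂(coeff of dx∧dz)/∂y + ∂(coeff of dx∧dy)/∂z
  = ∂/∂x (-5*x) - ∂/∂y (-2*x - 2*y - 2*z) + ∂/∂z (8*x - 2*y + 3*z).
Each of these terms simplifies to sums of mixed partials that cancel in pairs. The result is 0 (by equality of mixed partials for smooth functions — Schwarz / Clairaut).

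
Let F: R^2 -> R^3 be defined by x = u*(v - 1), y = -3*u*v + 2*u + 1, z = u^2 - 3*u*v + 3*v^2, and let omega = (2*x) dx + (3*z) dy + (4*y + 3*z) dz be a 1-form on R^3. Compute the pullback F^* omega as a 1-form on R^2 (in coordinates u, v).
F^* omega = (6*u^3 - 60*u^2*v + 22*u^2 + 110*u*v^2 - 46*u*v + 10*u - 54*v^3 + 18*v^2 - 12*v) du + (-18*u^3 + 110*u^2*v - 26*u^2 - 180*u*v^2 + 48*u*v - 12*u + 54*v^3 + 24*v) dv

Using F^*(f dg) = (f ∘ F) d(g ∘ F), substitute each coordinate x_i by F_i(u, v) in f_i, and replace dx_i by d F_i = (∂F_i/∂u) du + (∂F_i/∂v) dv.
  For the x component: f_1(F) = 2*u*(v - 1); d F_1 = (v - 1) du + (u) dv
  For the y component: f_2(F) = 3*u^2 - 9*u*v + 9*v^2; d F_2 = (2 - 3*v) du + (-3*u) dv
  For the z component: f_3(F) = 3*u^2 - 21*u*v + 8*u + 9*v^2 + 4; d F_3 = (2*u - 3*v) du + (-3*u + 6*v) dv
Combining and collecting du, dv coefficients:
  coeff of du: 6*u^3 - 60*u^2*v + 22*u^2 + 110*u*v^2 - 46*u*v + 10*u - 54*v^3 + 18*v^2 - 12*v
  coeff of dv: -18*u^3 + 110*u^2*v - 26*u^2 - 180*u*v^2 + 48*u*v - 12*u + 54*v^3 + 24*v
F^* omega = (6*u^3 - 60*u^2*v + 22*u^2 + 110*u*v^2 - 46*u*v + 10*u - 54*v^3 + 18*v^2 - 12*v) du + (-18*u^3 + 110*u^2*v - 26*u^2 - 180*u*v^2 + 48*u*v - 12*u + 54*v^3 + 24*v) dv.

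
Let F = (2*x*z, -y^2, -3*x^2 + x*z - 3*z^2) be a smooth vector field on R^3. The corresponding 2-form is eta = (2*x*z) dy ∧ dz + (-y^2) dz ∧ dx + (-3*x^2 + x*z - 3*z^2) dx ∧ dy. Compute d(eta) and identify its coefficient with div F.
d(eta) = (x - 2*y - 4*z) dx ∧ dy ∧ dz; div F = x - 2*y - 4*z

For a 2-form in R^3 of the form above, applying d gives a 3-form with coefficient ∂P/∂x + ∂Q/∂y + ∂R/∂z:
  ∂P/∂x = 2*z
  ∂Q/∂y = -2*y
  ∂R/∂z = x - 6*z
Sum = x - 2*y - 4*z, which is exactly div F.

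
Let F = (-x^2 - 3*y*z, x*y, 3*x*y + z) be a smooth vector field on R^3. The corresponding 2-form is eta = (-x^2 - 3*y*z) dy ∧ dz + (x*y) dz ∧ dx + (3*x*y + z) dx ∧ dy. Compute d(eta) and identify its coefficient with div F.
d(eta) = (1 - x) dx ∧ dy ∧ dz; div F = 1 - x

For a 2-form in R^3 of the form above, applying d gives a 3-form with coefficient ∂P/∂x + ∂Q/∂y + ∂R/∂z:
  ∂P/∂x = -2*x
  ∂Q/∂y = x
  ∂R/∂z = 1
Sum = 1 - x, which is exactly div F.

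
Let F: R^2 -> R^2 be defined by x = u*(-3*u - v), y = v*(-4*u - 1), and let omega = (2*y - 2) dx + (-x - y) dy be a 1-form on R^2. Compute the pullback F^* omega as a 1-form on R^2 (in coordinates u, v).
F^* omega = (36*u^2*v - 12*u*v^2 + 12*u*v + 12*u - 2*v^2 + 2*v) du + (-12*u^3 - 12*u^2*v - 3*u^2 - 7*u*v + 2*u - v) dv

Using F^*(f dg) = (f ∘ F) d(g ∘ F), substitute each coordinate x_i by F_i(u, v) in f_i, and replace dx_i by d F_i = (∂F_i/∂u) du + (∂F_i/∂v) dv.
  For the x component: f_1(F) = -8*u*v - 2*v - 2; d F_1 = (-6*u - v) du + (-u) dv
  For the y component: f_2(F) = 3*u^2 + 5*u*v + v; d F_2 = (-4*v) du + (-4*u - 1) dv
Combining and collecting du, dv coefficients:
  coeff of du: 36*u^2*v - 12*u*v^2 + 12*u*v + 12*u - 2*v^2 + 2*v
  coeff of dv: -12*u^3 - 12*u^2*v - 3*u^2 - 7*u*v + 2*u - v
F^* omega = (36*u^2*v - 12*u*v^2 + 12*u*v + 12*u - 2*v^2 + 2*v) du + (-12*u^3 - 12*u^2*v - 3*u^2 - 7*u*v + 2*u - v) dv.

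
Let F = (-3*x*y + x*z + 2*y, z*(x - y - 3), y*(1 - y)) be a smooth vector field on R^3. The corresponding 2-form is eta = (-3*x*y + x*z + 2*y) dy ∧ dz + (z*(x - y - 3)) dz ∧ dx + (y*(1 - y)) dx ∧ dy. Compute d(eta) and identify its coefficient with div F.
d(eta) = (-3*y) dx ∧ dy ∧ dz; div F = -3*y

For a 2-form in R^3 of the form above, applying d gives a 3-form with coefficient ∂P/∂x + ∂Q/∂y + ∂R/∂z:
  ∂P/∂x = -3*y + z
  ∂Q/∂y = -z
  ∂R/∂z = 0
Sum = -3*y, which is exactly div F.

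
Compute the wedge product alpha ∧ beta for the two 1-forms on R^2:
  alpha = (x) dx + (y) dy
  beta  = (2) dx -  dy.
alpha ∧ beta = (-x - 2*y) dx ∧ dy

Distribute the wedge, using dx_i ∧ dx_j = -dx_j ∧ dx_i and dx_i ∧ dx_i = 0. For each pair (i, j) with i < j, the coefficient of dx_i ∧ dx_j in alpha ∧ beta is (alpha_i * beta_j - alpha_j * beta_i). Collecting: alpha ∧ beta = (-x - 2*y) dx ∧ dy.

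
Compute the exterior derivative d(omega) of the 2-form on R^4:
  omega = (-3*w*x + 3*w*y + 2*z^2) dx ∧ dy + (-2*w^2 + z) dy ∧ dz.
d(omega) = (4*z) dx ∧ dy ∧ dz + (-3*x + 3*y) dx ∧ dy ∧ dw + (-4*w) dy ∧ dz ∧ dw

For a 2-form omega = sum_{i<j} g_{ij} dx_i ∧ dx_j, the exterior derivative is
  d(omega) = sum_{i<j} d(g_{ij}) ∧ dx_i ∧ dx_j = sum_{i<j, k} (∂g_{ij}/∂x_k) dx_k ∧ dx_i ∧ dx_j.
Expand each term, using dx_k ∧ dx_i ∧ dx_j = sgn(permutation) dx_{(a)} ∧ dx_{(b)} ∧ dx_{(c)} with (a < b < c) sorted:
  d(-3*w*x + 3*w*y + 2*z^2) includes (∂/∂z)(-3*w*x + 3*w*y + 2*z^2) dz = (4*z) dz, which multiplied by dx ∧ dy gives (4*z) dx ∧ dy ∧ dz
  d(-3*w*x + 3*w*y + 2*z^2) includes (∂/∂w)(-3*w*x + 3*w*y + 2*z^2) dw = (-3*x + 3*y) dw, which multiplied by dx ∧ dy gives (-3*x + 3*y) dx ∧ dy ∧ dw
  d(-2*w^2 + z) includes (∂/∂w)(-2*w^2 + z) dw = (-4*w) dw, which multiplied by dy ∧ dz gives (-4*w) dy ∧ dz ∧ dw
Collecting like 3-forms: d(omega) = (4*z) dx ∧ dy ∧ dz + (-3*x + 3*y) dx ∧ dy ∧ dw + (-4*w) dy ∧ dz ∧ dw.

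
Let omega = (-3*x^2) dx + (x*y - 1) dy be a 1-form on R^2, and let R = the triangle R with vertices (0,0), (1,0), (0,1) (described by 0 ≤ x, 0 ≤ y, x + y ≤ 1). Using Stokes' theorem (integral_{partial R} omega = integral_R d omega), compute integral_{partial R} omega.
integral_(partial R) omega = 1/6

Stokes: integral_partial_R omega = integral_R d omega with d omega = (∂Q/∂x - ∂P/∂y) dx ∧ dy.
  ∂Q/∂x = y
  ∂P/∂y = 0
  integrand = ∂Q/∂x - ∂P/∂y = y.
Integrating over R: integral_0^1 integral_0^{1-x} (y) dy dx = 1/6.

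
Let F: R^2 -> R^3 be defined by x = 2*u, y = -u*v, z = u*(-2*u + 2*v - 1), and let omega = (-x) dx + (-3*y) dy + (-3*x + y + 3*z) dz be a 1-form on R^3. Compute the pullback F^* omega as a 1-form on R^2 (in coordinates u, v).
F^* omega = (u*(24*u^2 - 32*u*v + 42*u + 7*v^2 - 23*v + 5)) du + (u^2*(-12*u + 7*v - 18)) dv

Using F^*(f dg) = (f ∘ F) d(g ∘ F), substitute each coordinate x_i by F_i(u, v) in f_i, and replace dx_i by d F_i = (∂F_i/∂u) du + (∂F_i/∂v) dv.
  For the x component: f_1(F) = -2*u; d F_1 = (2) du + (0) dv
  For the y component: f_2(F) = 3*u*v; d F_2 = (-v) du + (-u) dv
  For the z component: f_3(F) = u*(-6*u + 5*v - 9); d F_3 = (-4*u + 2*v - 1) du + (2*u) dv
Combining and collecting du, dv coefficients:
  coeff of du: u*(24*u^2 - 32*u*v + 42*u + 7*v^2 - 23*v + 5)
  coeff of dv: u^2*(-12*u + 7*v - 18)
F^* omega = (u*(24*u^2 - 32*u*v + 42*u + 7*v^2 - 23*v + 5)) du + (u^2*(-12*u + 7*v - 18)) dv.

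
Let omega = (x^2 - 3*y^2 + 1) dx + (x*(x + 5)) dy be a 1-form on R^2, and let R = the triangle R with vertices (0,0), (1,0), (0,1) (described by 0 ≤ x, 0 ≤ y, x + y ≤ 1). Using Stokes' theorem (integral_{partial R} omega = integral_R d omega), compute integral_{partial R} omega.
integral_(partial R) omega = 23/6

Stokes: integral_partial_R omega = integral_R d omega with d omega = (∂Q/∂x - ∂P/∂y) dx ∧ dy.
  ∂Q/∂x = 2*x + 5
  ∂P/∂y = -6*y
  integrand = ∂Q/∂x - ∂P/∂y = 2*x + 6*y + 5.
Integrating over R: integral_0^1 integral_0^{1-x} (2*x + 6*y + 5) dy dx = 23/6.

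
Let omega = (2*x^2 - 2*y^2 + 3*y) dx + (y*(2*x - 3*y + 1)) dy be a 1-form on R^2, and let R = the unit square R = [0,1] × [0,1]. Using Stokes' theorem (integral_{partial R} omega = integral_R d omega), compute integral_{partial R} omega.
integral_(partial R) omega = 0

Stokes: integral_partial_R omega = integral_R d omega with d omega = (∂Q/∂x - ∂P/∂y) dx ∧ dy.
  ∂Q/∂x = 2*y
  ∂P/∂y = 3 - 4*y
  integrand = ∂Q/∂x - ∂P/∂y = 6*y - 3.
Integrating over R: integral_0^1 integral_0^1 (6*y - 3) dx dy = 0.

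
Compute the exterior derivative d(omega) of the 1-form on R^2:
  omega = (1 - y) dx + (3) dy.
d(omega) = (1) dx ∧ dy

For a 1-form omega = sum_i f_i dx_i, the exterior derivative is
  d(omega) = sum_{i < j} (∂f_j/∂x_i - ∂f_i/∂x_j) dx_i ∧ dx_j.
  coefficient of dx ∧ dy: ∂f_2/∂x - ∂f_1/∂y = ∂(3)/∂x - ∂(1 - y)/∂y = 1
Assembling: d(omega) = (1) dx ∧ dy.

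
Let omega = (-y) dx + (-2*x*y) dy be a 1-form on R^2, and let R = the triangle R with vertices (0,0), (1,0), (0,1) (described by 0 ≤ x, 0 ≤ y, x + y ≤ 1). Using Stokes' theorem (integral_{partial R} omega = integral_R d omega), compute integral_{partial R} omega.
integral_(partial R) omega = 1/6

Stokes: integral_partial_R omega = integral_R d omega with d omega = (∂Q/∂x - ∂P/∂y) dx ∧ dy.
  ∂Q/∂x = -2*y
  ∂P/∂y = -1
  integrand = ∂Q/∂x - ∂P/∂y = 1 - 2*y.
Integrating over R: integral_0^1 integral_0^{1-x} (1 - 2*y) dy dx = 1/6.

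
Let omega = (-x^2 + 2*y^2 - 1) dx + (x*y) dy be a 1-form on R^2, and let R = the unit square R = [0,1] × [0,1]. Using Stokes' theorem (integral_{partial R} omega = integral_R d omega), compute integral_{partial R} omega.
integral_(partial R) omega = -3/2

Stokes: integral_partial_R omega = integral_R d omega with d omega = (∂Q/∂x - ∂P/∂y) dx ∧ dy.
  ∂Q/∂x = y
  ∂P/∂y = 4*y
  integrand = ∂Q/∂x - ∂P/∂y = -3*y.
Integrating over R: integral_0^1 integral_0^1 (-3*y) dx dy = -3/2.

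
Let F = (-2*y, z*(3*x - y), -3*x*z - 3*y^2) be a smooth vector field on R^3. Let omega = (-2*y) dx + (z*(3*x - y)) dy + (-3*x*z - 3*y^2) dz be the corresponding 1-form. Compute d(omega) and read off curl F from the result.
d(omega) = (-3*x - 5*y) dy ∧ dz + (3*z) dz ∧ dx + (3*z + 2) dx ∧ dy; curl F = (-3*x - 5*y, 3*z, 3*z + 2)

d omega = sum_{i<j} (∂f_j/∂x_i - ∂f_i/∂x_j) dx_i ∧ dx_j. Under the identification (dy ∧ dz, dz ∧ dx, dx ∧ dy) ↔ (e_x, e_y, e_z), the coefficients are exactly the components of curl F. Compute:
  ∂R/∂y - ∂Q/∂z = (-6*y) - (3*x - y) = -3*x - 5*y
  ∂P/∂z - ∂R/∂x = (0) - (-3*z) = 3*z
  ∂Q/∂x - ∂P/∂y = (3*z) - (-2) = 3*z + 2.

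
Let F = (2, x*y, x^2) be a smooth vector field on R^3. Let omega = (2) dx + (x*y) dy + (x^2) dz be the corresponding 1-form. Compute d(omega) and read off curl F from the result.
d(omega) = (0) dy ∧ dz + (-2*x) dz ∧ dx + (y) dx ∧ dy; curl F = (0, -2*x, y)

d omega = sum_{i<j} (∂f_j/∂x_i - ∂f_i/∂x_j) dx_i ∧ dx_j. Under the identification (dy ∧ dz, dz ∧ dx, dx ∧ dy) ↔ (e_x, e_y, e_z), the coefficients are exactly the components of curl F. Compute:
  ∂R/∂y - ∂Q/∂z = (0) - (0) = 0
  ∂P/∂z - ∂R/∂x = (0) - (2*x) = -2*x
  ∂Q/∂x - ∂P/∂y = (y) - (0) = y.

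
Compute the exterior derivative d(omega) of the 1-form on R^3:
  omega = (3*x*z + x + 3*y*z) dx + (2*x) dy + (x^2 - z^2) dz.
d(omega) = (2 - 3*z) dx ∧ dy + (-x - 3*y) dx ∧ dz

For a 1-form omega = sum_i f_i dx_i, the exterior derivative is
  d(omega) = sum_{i < j} (∂f_j/∂x_i - ∂f_i/∂x_j) dx_i ∧ dx_j.
  coefficient of dx ∧ dy: ∂f_2/∂x - ∂f_1/∂y = ∂(2*x)/∂x - ∂(3*x*z + x + 3*y*z)/∂y = 2 - 3*z
  coefficient of dx ∧ dz: ∂f_3/∂x - ∂f_1/∂z = ∂(x^2 - z^2)/∂x - ∂(3*x*z + x + 3*y*z)/∂z = -x - 3*y
Assembling: d(omega) = (2 - 3*z) dx ∧ dy + (-x - 3*y) dx ∧ dz.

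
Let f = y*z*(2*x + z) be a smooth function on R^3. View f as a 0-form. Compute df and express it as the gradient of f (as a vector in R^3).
df = (2*y*z) dx + (z*(2*x + z)) dy + (2*y*(x + z)) dz; grad f = (2*y*z, z*(2*x + z), 2*y*(x + z))

For a 0-form f, d f = (∂f/∂x) dx + (∂f/∂y) dy + (∂f/∂z) dz. The components of the vector representation are exactly the entries of grad f in Cartesian coordinates:
  ∂f/∂x = 2*y*z
  ∂f/∂y = z*(2*x + z)
  ∂f/∂z = 2*y*(x + z).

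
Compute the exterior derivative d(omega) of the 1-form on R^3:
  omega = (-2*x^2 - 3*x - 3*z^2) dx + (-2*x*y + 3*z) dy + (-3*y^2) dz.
d(omega) = (-2*y) dx ∧ dy + (6*z) dx ∧ dz + (-6*y - 3) dy ∧ dz

For a 1-form omega = sum_i f_i dx_i, the exterior derivative is
  d(omega) = sum_{i < j} (∂f_j/∂x_i - ∂f_i/∂x_j) dx_i ∧ dx_j.
  coefficient of dx ∧ dy: ∂f_2/∂x - ∂f_1/∂y = ∂(-2*x*y + 3*z)/∂x - ∂(-2*x^2 - 3*x - 3*z^2)/∂y = -2*y
  coefficient of dx ∧ dz: ∂f_3/∂x - ∂f_1/∂z = ∂(-3*y^2)/∂x - ∂(-2*x^2 - 3*x - 3*z^2)/∂z = 6*z
  coefficient of dy ∧ dz: ∂f_3/∂y - ∂f_2/∂z = ∂(-3*y^2)/∂y - ∂(-2*x*y + 3*z)/∂z = -6*y - 3
Assembling: d(omega) = (-2*y) dx ∧ dy + (6*z) dx ∧ dz + (-6*y - 3) dy ∧ dz.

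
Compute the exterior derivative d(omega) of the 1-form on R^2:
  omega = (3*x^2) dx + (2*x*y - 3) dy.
d(omega) = (2*y) dx ∧ dy

For a 1-form omega = sum_i f_i dx_i, the exterior derivative is
  d(omega) = sum_{i < j} (∂f_j/∂x_i - ∂f_i/∂x_j) dx_i ∧ dx_j.
  coefficient of dx ∧ dy: ∂f_2/∂x - ∂f_1/∂y = ∂(2*x*y - 3)/∂x - ∂(3*x^2)/∂y = 2*y
Assembling: d(omega) = (2*y) dx ∧ dy.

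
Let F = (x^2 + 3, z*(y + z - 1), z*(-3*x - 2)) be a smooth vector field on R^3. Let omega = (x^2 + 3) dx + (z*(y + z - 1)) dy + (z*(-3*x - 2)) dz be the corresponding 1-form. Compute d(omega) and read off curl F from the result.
d(omega) = (-y - 2*z + 1) dy ∧ dz + (3*z) dz ∧ dx + (0) dx ∧ dy; curl F = (-y - 2*z + 1, 3*z, 0)

d omega = sum_{i<j} (∂f_j/∂x_i - ∂f_i/∂x_j) dx_i ∧ dx_j. Under the identification (dy ∧ dz, dz ∧ dx, dx ∧ dy) ↔ (e_x, e_y, e_z), the coefficients are exactly the components of curl F. Compute:
  ∂R/∂y - ∂Q/∂z = (0) - (y + 2*z - 1) = -y - 2*z + 1
  ∂P/∂z - ∂R/∂x = (0) - (-3*z) = 3*z
  ∂Q/∂x - ∂P/∂y = (0) - (0) = 0.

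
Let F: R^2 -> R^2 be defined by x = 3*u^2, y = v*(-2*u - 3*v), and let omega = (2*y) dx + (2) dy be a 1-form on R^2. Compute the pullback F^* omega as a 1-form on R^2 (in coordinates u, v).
F^* omega = (4*v*(-6*u^2 - 9*u*v - 1)) du + (-4*u - 12*v) dv

Using F^*(f dg) = (f ∘ F) d(g ∘ F), substitute each coordinate x_i by F_i(u, v) in f_i, and replace dx_i by d F_i = (∂F_i/∂u) du + (∂F_i/∂v) dv.
  For the x component: f_1(F) = 2*v*(-2*u - 3*v); d F_1 = (6*u) du + (0) dv
  For the y component: f_2(F) = 2; d F_2 = (-2*v) du + (-2*u - 6*v) dv
Combining and collecting du, dv coefficients:
  coeff of du: 4*v*(-6*u^2 - 9*u*v - 1)
  coeff of dv: -4*u - 12*v
F^* omega = (4*v*(-6*u^2 - 9*u*v - 1)) du + (-4*u - 12*v) dv.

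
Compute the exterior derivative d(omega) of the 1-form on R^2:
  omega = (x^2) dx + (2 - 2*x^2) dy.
d(omega) = (-4*x) dx ∧ dy

For a 1-form omega = sum_i f_i dx_i, the exterior derivative is
  d(omega) = sum_{i < j} (∂f_j/∂x_i - ∂f_i/∂x_j) dx_i ∧ dx_j.
  coefficient of dx ∧ dy: ∂f_2/∂x - ∂f_1/∂y = ∂(2 - 2*x^2)/∂x - ∂(x^2)/∂y = -4*x
Assembling: d(omega) = (-4*x) dx ∧ dy.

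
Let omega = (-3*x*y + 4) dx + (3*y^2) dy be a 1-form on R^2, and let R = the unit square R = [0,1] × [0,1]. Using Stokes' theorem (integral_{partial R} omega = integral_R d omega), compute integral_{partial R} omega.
integral_(partial R) omega = 3/2

Stokes: integral_partial_R omega = integral_R d omega with d omega = (∂Q/∂x - ∂P/∂y) dx ∧ dy.
  ∂Q/∂x = 0
  ∂P/∂y = -3*x
  integrand = ∂Q/∂x - ∂P/∂y = 3*x.
Integrating over R: integral_0^1 integral_0^1 (3*x) dx dy = 3/2.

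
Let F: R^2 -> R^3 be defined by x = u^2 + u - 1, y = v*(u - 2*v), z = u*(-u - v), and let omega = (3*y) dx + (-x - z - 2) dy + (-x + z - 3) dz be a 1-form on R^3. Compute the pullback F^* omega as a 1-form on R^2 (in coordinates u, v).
F^* omega = (4*u^3 + 10*u^2*v + 2*u^2 - 10*u*v^2 + 3*u*v + 4*u - 6*v^2 + v) du + (2*u^3 + 2*u^2*v - 4*u*v^2 + 4*u*v + u + 4*v) dv

Using F^*(f dg) = (f ∘ F) d(g ∘ F), substitute each coordinate x_i by F_i(u, v) in f_i, and replace dx_i by d F_i = (∂F_i/∂u) du + (∂F_i/∂v) dv.
  For the x component: f_1(F) = 3*v*(u - 2*v); d F_1 = (2*u + 1) du + (0) dv
  For the y component: f_2(F) = u*v - u - 1; d F_2 = (v) du + (u - 4*v) dv
  For the z component: f_3(F) = -2*u^2 - u*v - u - 2; d F_3 = (-2*u - v) du + (-u) dv
Combining and collecting du, dv coefficients:
  coeff of du: 4*u^3 + 10*u^2*v + 2*u^2 - 10*u*v^2 + 3*u*v + 4*u - 6*v^2 + v
  coeff of dv: 2*u^3 + 2*u^2*v - 4*u*v^2 + 4*u*v + u + 4*v
F^* omega = (4*u^3 + 10*u^2*v + 2*u^2 - 10*u*v^2 + 3*u*v + 4*u - 6*v^2 + v) du + (2*u^3 + 2*u^2*v - 4*u*v^2 + 4*u*v + u + 4*v) dv.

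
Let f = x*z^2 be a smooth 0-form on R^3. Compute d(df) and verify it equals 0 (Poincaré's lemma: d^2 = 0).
d(df) = 0

Step 1: df = sum_i (∂f/∂x_i) dx_i = (z^2) dx + (0) dy + (2*x*z) dz.
Step 2: Apply d again. Using the 1-form formula, the coefficient of dx ∧ dy in d(df) is ∂^2 f/∂x ∂y - ∂^2 f/∂y ∂x = (0) - (0) = 0 (equality of mixed partials for smooth f).
Similarly for dx ∧ dz and dy ∧ dz — all coefficients vanish. So d(df) = 0.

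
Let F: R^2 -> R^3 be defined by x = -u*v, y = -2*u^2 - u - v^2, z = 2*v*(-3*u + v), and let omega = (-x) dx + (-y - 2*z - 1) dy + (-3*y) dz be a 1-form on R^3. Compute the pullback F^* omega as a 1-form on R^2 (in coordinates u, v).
F^* omega = (-8*u^3 - 84*u^2*v - 6*u^2 + 11*u*v^2 - 30*u*v + 3*u - 18*v^3 + 3*v^2 + 1) du + (-36*u^3 + 19*u^2*v - 18*u^2 - 42*u*v^2 + 10*u*v + 18*v^3 + 2*v) dv

Using F^*(f dg) = (f ∘ F) d(g ∘ F), substitute each coordinate x_i by F_i(u, v) in f_i, and replace dx_i by d F_i = (∂F_i/∂u) du + (∂F_i/∂v) dv.
  For the x component: f_1(F) = u*v; d F_1 = (-v) du + (-u) dv
  For the y component: f_2(F) = 2*u^2 + 12*u*v + u - 3*v^2 - 1; d F_2 = (-4*u - 1) du + (-2*v) dv
  For the z component: f_3(F) = 6*u^2 + 3*u + 3*v^2; d F_3 = (-6*v) du + (-6*u + 4*v) dv
Combining and collecting du, dv coefficients:
  coeff of du: -8*u^3 - 84*u^2*v - 6*u^2 + 11*u*v^2 - 30*u*v + 3*u - 18*v^3 + 3*v^2 + 1
  coeff of dv: -36*u^3 + 19*u^2*v - 18*u^2 - 42*u*v^2 + 10*u*v + 18*v^3 + 2*v
F^* omega = (-8*u^3 - 84*u^2*v - 6*u^2 + 11*u*v^2 - 30*u*v + 3*u - 18*v^3 + 3*v^2 + 1) du + (-36*u^3 + 19*u^2*v - 18*u^2 - 42*u*v^2 + 10*u*v + 18*v^3 + 2*v) dv.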